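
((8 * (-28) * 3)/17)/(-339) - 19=-36275/1921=-18.88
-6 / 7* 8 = -48 / 7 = -6.86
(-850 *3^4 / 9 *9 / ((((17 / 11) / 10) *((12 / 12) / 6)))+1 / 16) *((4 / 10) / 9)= -42767999 / 360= -118800.00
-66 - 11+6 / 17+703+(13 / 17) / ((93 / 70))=991174 / 1581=626.93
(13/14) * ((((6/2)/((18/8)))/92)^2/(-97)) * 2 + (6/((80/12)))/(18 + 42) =9695557/646543800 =0.01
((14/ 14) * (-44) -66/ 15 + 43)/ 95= -27/ 475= -0.06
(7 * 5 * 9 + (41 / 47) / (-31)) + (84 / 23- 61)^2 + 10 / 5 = 2779138789 / 770753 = 3605.75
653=653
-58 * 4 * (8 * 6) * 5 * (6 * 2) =-668160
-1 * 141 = -141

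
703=703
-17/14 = -1.21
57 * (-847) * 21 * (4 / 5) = -4055436 / 5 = -811087.20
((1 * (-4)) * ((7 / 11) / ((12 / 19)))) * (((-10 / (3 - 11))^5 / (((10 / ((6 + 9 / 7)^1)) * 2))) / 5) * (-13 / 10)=104975 / 90112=1.16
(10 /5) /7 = 2 /7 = 0.29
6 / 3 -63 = -61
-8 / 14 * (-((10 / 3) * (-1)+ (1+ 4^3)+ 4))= 788 / 21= 37.52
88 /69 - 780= -53732 /69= -778.72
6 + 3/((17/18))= 156/17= 9.18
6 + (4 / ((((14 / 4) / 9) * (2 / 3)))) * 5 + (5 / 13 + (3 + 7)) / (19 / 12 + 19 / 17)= 4361646 / 50141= 86.99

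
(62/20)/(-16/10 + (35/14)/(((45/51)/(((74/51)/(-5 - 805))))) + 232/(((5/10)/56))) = 22599/189411659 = 0.00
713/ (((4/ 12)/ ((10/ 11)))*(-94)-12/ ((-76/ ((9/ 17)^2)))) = -58726245/ 2835202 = -20.71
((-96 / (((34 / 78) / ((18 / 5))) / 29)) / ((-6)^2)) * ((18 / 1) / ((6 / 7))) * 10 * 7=-15960672 / 17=-938863.06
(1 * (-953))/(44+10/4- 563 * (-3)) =-1906/3471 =-0.55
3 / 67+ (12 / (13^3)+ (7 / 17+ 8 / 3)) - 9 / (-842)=19843945037 / 6321019458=3.14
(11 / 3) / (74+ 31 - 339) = -11 / 702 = -0.02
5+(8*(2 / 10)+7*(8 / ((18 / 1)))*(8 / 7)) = 457 / 45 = 10.16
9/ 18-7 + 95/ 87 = -941/ 174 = -5.41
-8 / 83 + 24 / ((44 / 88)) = 47.90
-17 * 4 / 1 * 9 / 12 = -51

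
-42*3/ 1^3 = -126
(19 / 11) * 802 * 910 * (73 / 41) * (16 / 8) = 2024520680 / 451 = 4488959.38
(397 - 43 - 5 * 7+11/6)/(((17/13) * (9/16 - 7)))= -200200/5253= -38.11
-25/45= -5/9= -0.56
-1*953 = -953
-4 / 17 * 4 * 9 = -144 / 17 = -8.47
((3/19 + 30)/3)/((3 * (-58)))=-191/3306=-0.06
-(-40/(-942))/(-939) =0.00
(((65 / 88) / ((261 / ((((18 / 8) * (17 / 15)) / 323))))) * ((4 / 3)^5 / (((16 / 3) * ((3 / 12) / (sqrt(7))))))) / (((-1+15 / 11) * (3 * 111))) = 26 * sqrt(7) / 44586369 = 0.00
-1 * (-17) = 17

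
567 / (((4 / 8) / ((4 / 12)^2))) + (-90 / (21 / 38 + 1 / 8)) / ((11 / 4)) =88038 / 1133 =77.70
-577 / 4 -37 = -725 / 4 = -181.25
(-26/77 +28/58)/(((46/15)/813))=1975590/51359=38.47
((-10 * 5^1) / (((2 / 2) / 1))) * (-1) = 50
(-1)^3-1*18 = -19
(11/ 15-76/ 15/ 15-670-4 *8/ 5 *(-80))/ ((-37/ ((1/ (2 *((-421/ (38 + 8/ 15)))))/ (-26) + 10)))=58233664129/ 1366881750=42.60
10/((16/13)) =65/8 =8.12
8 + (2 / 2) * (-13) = -5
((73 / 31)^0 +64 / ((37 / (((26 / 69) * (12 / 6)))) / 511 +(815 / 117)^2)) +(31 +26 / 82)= 1875902926109 / 55774932569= 33.63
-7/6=-1.17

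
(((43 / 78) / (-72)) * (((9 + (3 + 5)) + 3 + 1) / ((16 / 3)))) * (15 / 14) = -215 / 6656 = -0.03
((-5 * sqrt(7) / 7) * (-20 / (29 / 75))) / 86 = 3750 * sqrt(7) / 8729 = 1.14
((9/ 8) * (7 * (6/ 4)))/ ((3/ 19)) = 1197/ 16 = 74.81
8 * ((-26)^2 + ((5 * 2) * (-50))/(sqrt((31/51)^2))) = -36352/31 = -1172.65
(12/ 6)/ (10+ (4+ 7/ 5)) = 10/ 77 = 0.13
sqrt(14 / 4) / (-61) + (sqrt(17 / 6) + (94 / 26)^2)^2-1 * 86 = 131.66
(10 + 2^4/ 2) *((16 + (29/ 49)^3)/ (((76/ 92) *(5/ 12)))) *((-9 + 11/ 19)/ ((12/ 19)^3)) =-3333039204/ 117649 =-28330.37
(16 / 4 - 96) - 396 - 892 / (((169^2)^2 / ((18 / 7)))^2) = -15911441958788196647000 / 32605413849975812209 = -488.00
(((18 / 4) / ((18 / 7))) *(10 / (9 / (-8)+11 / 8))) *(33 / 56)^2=5445 / 224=24.31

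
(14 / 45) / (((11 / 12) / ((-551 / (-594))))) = 15428 / 49005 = 0.31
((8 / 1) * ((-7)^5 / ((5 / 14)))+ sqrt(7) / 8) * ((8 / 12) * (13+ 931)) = -3553940992 / 15+ 236 * sqrt(7) / 3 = -236929191.33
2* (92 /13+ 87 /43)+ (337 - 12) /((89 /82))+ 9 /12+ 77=78683905 /199004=395.39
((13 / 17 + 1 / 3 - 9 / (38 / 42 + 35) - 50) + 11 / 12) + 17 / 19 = -23059151 / 487084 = -47.34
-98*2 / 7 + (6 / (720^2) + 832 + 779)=136771201 / 86400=1583.00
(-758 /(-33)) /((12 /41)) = 15539 /198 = 78.48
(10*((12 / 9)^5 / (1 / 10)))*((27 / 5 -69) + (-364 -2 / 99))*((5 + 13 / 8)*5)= -143598284800 / 24057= -5969085.29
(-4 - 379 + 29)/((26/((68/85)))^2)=-0.34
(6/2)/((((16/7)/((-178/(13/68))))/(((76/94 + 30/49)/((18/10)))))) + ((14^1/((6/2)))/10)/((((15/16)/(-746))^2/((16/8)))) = 8516781269788/14434875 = 590014.20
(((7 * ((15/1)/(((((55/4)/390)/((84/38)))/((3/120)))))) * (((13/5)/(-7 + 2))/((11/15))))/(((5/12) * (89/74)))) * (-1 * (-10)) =-2382543072/1023055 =-2328.85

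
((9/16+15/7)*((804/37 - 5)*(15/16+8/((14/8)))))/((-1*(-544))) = 115722669/252485632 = 0.46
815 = 815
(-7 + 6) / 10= -1 / 10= -0.10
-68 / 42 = -34 / 21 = -1.62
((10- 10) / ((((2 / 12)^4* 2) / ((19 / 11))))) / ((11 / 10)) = 0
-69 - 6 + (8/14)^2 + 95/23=-79502/1127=-70.54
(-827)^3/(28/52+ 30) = -7352920679/397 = -18521210.78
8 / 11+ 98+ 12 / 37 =40314 / 407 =99.05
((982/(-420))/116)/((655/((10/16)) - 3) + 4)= -491/25553640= -0.00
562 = 562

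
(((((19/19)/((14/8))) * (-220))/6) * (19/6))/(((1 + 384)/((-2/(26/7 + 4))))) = 76/1701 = 0.04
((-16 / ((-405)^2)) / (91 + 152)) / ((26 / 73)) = -584 / 518154975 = -0.00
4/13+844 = 10976/13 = 844.31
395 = 395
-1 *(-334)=334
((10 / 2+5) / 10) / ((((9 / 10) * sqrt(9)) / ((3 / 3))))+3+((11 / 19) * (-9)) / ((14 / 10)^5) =20706178 / 8621991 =2.40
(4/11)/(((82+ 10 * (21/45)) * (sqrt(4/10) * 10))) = 3 * sqrt(10)/14300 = 0.00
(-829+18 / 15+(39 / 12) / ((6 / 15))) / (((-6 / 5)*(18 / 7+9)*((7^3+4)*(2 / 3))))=25501 / 99936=0.26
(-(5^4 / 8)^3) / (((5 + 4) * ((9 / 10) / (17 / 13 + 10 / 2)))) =-50048828125 / 134784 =-371326.18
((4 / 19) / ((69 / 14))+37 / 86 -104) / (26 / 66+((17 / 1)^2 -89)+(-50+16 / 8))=-128394871 / 188999878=-0.68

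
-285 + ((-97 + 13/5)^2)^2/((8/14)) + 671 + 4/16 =347429940217/2500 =138971976.09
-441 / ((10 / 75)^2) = -99225 / 4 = -24806.25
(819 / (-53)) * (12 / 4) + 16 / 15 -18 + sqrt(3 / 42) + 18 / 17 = -841079 / 13515 + sqrt(14) / 14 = -61.97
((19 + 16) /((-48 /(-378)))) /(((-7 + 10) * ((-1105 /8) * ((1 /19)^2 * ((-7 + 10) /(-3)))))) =53067 /221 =240.12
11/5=2.20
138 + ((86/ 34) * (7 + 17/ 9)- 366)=-31444/ 153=-205.52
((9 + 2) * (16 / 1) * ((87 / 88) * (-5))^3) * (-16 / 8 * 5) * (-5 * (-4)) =2057821875 / 484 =4251698.09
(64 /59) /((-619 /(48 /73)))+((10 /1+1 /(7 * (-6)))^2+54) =722001639953 /4702882212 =153.52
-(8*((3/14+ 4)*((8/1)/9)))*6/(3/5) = -18880/63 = -299.68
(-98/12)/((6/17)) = -833/36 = -23.14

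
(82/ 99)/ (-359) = -82/ 35541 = -0.00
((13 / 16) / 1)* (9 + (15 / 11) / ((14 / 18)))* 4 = 2691 / 77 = 34.95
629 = 629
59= 59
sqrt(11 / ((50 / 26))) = sqrt(143) / 5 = 2.39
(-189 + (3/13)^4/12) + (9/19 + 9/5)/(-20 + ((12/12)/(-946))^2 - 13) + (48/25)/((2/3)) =-298384625432261961/1602592877159300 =-186.19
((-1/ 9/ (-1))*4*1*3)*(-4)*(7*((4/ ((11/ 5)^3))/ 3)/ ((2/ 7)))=-196000/ 11979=-16.36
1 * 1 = 1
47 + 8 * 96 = 815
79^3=493039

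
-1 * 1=-1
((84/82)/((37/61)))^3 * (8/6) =22422091104/3491055413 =6.42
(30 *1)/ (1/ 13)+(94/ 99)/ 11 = 424804/ 1089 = 390.09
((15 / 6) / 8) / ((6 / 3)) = 5 / 32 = 0.16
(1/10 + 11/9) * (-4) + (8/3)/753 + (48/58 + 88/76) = -20536868/6223545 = -3.30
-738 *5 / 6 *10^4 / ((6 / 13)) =-13325000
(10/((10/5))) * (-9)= -45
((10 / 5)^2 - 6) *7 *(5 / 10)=-7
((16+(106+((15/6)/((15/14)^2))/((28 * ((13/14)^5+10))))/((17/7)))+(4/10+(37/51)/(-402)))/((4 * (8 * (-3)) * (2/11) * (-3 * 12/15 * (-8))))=-389306669725369/2172707492032512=-0.18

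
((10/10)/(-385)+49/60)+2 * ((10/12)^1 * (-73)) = -186113/1540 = -120.85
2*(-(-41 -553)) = 1188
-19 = -19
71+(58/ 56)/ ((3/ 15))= 2133/ 28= 76.18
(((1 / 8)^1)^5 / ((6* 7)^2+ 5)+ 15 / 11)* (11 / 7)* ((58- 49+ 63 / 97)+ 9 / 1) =1572923493819 / 39359315968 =39.96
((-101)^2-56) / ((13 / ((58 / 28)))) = 294205 / 182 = 1616.51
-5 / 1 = -5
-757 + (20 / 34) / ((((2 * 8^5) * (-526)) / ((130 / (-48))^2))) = -127762371203717 / 168774598656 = -757.00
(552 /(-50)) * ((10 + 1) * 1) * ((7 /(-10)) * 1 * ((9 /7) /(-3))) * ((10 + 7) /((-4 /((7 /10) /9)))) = 30107 /2500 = 12.04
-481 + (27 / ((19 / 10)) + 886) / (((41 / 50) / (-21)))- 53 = -18375186 / 779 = -23588.17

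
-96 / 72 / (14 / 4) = -8 / 21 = -0.38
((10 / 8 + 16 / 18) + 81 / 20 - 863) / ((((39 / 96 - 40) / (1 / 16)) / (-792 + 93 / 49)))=-199028653 / 186249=-1068.62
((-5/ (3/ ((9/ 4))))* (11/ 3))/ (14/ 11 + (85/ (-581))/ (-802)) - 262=-3559740677/ 13048806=-272.80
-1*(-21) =21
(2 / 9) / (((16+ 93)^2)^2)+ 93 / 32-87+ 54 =-1223417781323 / 40653550368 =-30.09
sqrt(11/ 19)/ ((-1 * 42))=-sqrt(209)/ 798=-0.02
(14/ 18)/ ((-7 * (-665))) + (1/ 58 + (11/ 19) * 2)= 407983/ 347130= 1.18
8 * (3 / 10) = 12 / 5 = 2.40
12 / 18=2 / 3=0.67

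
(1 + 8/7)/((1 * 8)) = 15/56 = 0.27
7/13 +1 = 20/13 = 1.54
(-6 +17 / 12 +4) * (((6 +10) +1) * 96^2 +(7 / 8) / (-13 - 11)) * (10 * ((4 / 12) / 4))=-1052835595 / 13824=-76159.98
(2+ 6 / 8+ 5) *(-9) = -279 / 4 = -69.75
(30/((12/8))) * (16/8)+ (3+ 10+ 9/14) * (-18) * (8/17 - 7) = 195569/119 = 1643.44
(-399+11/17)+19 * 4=-5480/17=-322.35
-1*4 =-4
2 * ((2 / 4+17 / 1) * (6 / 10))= 21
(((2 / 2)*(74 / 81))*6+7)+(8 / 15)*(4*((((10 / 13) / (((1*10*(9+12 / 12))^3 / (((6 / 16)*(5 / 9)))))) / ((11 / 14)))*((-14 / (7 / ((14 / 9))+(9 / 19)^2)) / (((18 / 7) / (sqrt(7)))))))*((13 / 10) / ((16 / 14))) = 337 / 27 -866761*sqrt(7) / 1519600500000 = 12.48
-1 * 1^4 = -1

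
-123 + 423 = 300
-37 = -37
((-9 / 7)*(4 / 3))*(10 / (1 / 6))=-720 / 7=-102.86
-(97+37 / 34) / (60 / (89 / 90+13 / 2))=-224779 / 18360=-12.24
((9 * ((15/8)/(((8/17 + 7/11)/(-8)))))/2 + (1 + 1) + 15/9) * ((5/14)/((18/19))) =-751355/34776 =-21.61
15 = 15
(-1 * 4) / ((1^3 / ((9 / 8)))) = -9 / 2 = -4.50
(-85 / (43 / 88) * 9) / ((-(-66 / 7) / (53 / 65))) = -75684 / 559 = -135.39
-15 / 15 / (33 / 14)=-14 / 33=-0.42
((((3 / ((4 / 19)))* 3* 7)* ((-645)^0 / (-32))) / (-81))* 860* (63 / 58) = 200165 / 1856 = 107.85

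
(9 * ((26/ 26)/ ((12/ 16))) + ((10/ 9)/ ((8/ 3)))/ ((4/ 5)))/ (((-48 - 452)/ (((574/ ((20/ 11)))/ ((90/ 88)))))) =-20870927/ 2700000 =-7.73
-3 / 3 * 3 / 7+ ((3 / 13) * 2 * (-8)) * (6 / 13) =-2523 / 1183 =-2.13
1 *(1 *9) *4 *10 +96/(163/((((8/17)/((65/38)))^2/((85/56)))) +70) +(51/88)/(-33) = 2007257486948891/5575541929320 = 360.01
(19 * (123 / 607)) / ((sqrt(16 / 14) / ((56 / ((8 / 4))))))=16359 * sqrt(14) / 607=100.84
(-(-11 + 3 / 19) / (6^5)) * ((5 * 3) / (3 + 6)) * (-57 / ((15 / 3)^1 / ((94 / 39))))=-0.06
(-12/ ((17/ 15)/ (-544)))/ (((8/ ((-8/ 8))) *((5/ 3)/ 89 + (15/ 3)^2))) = -28.78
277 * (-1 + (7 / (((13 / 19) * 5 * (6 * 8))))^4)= -26248029837220283 / 94758543360000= -277.00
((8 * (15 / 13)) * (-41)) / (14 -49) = 10.81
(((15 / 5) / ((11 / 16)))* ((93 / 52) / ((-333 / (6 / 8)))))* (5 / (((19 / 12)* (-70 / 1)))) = 558 / 703703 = 0.00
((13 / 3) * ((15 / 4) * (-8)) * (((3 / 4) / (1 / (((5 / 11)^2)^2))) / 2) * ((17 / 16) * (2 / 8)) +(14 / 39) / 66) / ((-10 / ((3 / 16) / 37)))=240024223 / 865360404480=0.00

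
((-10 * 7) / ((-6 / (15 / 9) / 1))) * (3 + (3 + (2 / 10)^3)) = 5257 / 45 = 116.82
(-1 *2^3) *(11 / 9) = -88 / 9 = -9.78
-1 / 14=-0.07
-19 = -19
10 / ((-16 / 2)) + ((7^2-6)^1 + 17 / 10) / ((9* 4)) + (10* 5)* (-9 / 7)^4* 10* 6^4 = 510183357599 / 288120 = 1770732.19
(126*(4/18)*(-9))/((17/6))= -1512/17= -88.94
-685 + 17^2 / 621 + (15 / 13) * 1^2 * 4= -5488988 / 8073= -679.92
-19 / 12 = -1.58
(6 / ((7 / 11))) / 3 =22 / 7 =3.14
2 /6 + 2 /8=7 /12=0.58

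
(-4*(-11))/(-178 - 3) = -44/181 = -0.24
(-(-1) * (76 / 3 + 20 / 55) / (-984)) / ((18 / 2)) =-106 / 36531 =-0.00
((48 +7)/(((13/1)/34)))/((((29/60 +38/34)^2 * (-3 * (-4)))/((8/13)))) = 2.88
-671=-671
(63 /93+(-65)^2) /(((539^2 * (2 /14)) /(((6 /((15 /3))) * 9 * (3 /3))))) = 7073784 /6432965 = 1.10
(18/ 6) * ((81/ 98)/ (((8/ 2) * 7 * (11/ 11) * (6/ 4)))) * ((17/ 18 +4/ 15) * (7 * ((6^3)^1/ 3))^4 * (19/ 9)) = 48698786304/ 5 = 9739757260.80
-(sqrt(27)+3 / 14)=-3 * sqrt(3) - 3 / 14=-5.41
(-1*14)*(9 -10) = 14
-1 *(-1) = 1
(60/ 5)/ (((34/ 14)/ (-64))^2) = 2408448/ 289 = 8333.73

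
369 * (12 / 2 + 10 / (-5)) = 1476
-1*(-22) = 22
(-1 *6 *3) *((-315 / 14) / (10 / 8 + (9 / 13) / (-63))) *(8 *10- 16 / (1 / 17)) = -28304640 / 451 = -62759.73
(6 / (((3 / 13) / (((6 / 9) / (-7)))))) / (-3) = 52 / 63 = 0.83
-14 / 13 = -1.08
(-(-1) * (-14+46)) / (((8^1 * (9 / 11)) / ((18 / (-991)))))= -88 / 991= -0.09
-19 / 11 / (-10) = 0.17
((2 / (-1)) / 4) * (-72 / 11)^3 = 186624 / 1331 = 140.21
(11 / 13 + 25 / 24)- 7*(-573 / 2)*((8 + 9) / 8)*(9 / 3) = 7979057 / 624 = 12786.95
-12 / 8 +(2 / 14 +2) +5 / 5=23 / 14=1.64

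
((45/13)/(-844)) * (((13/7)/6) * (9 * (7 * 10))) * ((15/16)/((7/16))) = -1.71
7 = 7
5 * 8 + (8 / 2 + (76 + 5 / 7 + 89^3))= 4935628 / 7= 705089.71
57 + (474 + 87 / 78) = 13835 / 26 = 532.12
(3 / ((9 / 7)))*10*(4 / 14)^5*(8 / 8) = 320 / 7203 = 0.04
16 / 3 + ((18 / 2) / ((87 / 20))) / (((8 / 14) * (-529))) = 245141 / 46023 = 5.33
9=9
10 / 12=5 / 6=0.83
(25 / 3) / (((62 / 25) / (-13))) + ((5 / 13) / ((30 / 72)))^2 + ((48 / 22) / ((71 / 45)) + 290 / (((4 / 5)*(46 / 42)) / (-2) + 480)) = -25244922192727 / 618094191858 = -40.84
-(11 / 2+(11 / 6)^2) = -319 / 36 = -8.86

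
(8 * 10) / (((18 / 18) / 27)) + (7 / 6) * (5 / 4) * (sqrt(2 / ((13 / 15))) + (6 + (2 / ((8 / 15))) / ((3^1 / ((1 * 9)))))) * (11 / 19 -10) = 1169185 / 608 -6265 * sqrt(390) / 5928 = 1902.13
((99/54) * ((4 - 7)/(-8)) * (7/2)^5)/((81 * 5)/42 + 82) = 1294139/328448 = 3.94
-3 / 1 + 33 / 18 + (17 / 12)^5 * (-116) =-41248429 / 62208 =-663.07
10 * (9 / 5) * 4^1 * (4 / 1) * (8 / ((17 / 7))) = 16128 / 17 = 948.71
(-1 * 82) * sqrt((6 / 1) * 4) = -164 * sqrt(6) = -401.72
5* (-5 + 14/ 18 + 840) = 37610/ 9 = 4178.89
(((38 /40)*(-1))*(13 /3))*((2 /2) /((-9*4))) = 247 /2160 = 0.11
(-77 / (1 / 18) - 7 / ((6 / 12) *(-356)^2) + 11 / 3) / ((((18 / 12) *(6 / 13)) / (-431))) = 1472396216551 / 1710936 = 860579.37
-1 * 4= -4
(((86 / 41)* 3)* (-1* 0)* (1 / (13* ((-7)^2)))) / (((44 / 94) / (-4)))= 0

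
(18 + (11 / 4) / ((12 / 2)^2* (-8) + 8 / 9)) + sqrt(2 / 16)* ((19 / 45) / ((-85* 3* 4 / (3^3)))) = 185949 / 10336 - 19* sqrt(2) / 6800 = 17.99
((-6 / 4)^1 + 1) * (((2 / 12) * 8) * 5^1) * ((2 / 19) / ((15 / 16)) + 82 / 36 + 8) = -17767 / 513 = -34.63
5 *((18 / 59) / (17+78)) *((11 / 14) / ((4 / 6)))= 0.02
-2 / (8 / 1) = -1 / 4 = -0.25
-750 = -750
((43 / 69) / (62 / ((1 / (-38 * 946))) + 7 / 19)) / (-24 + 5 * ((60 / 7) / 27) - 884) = 133 / 431146244976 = 0.00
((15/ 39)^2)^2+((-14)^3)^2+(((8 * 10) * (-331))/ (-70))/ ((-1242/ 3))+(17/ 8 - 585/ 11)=27421403828861843/ 3641870232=7529484.05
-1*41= -41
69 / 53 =1.30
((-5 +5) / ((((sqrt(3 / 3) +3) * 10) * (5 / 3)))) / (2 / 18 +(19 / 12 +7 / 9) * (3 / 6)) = 0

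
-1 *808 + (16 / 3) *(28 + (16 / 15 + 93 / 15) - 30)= -35096 / 45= -779.91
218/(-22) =-109/11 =-9.91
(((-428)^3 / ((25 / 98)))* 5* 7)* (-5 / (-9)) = -53784287872 / 9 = -5976031985.78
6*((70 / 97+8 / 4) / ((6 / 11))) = 29.94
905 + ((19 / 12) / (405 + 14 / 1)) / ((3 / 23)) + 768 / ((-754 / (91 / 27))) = 43821173 / 48604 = 901.60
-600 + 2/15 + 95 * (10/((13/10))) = 25526/195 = 130.90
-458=-458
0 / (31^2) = 0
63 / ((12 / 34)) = 357 / 2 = 178.50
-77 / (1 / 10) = -770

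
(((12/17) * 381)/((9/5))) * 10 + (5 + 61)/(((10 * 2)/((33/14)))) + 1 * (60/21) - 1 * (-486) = 4737993/2380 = 1990.75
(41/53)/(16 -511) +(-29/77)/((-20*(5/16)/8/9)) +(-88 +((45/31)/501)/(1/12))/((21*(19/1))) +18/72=1577580998263/361277462700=4.37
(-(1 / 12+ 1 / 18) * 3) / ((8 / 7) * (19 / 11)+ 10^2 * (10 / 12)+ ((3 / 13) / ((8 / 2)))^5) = -7318927616 / 1498460142145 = -0.00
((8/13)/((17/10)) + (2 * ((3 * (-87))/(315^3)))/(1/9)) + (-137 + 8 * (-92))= -74417164193/85278375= -872.64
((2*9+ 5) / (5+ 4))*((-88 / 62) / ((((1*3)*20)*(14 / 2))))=-253 / 29295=-0.01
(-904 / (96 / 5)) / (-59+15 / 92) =12995 / 16239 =0.80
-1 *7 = -7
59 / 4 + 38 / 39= 2453 / 156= 15.72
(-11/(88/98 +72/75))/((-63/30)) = 9625/3414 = 2.82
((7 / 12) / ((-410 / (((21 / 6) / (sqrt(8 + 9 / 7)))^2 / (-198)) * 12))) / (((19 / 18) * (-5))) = -2401 / 16041168000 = -0.00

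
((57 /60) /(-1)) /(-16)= 0.06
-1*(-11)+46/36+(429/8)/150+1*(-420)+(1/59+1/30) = -86513587/212400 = -407.31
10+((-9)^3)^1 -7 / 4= -720.75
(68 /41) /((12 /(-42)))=-238 /41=-5.80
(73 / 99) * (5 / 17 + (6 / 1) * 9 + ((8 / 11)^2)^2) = 991579075 / 24640803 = 40.24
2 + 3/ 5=13/ 5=2.60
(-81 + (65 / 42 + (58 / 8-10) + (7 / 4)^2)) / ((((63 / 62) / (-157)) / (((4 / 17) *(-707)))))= -13071258097 / 6426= -2034120.46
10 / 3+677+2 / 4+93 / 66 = 22514 / 33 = 682.24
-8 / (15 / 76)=-608 / 15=-40.53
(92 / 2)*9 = 414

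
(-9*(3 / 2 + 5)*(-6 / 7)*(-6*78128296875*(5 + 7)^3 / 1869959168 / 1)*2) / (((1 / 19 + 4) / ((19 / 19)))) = -42204046560609375 / 3937140592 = -10719466.47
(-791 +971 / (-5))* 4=-19704 / 5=-3940.80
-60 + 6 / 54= -539 / 9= -59.89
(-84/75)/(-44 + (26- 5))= 28/575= 0.05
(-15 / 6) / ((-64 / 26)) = 65 / 64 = 1.02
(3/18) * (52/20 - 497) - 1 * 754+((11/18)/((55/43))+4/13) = -977669/1170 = -835.61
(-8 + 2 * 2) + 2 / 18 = -35 / 9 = -3.89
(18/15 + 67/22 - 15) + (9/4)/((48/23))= -34061/3520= -9.68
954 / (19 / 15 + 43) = 7155 / 332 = 21.55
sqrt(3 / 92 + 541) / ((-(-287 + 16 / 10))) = 0.08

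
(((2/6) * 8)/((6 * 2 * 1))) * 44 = 88/9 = 9.78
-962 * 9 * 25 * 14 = -3030300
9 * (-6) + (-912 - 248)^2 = 1345546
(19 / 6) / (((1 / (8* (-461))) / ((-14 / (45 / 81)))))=1471512 / 5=294302.40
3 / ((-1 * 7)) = -3 / 7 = -0.43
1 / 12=0.08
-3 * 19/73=-57/73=-0.78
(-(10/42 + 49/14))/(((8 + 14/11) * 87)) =-1727/372708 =-0.00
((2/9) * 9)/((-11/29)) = -58/11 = -5.27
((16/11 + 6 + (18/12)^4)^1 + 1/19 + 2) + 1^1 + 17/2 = 80489/3344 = 24.07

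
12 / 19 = 0.63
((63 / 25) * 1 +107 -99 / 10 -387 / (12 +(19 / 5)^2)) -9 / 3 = 2709541 / 33050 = 81.98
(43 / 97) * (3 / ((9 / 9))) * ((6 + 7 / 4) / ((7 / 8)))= 7998 / 679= 11.78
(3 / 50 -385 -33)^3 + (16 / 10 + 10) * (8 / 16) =-9125397549273 / 125000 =-73003180.39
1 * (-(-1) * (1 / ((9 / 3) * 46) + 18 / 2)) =1243 / 138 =9.01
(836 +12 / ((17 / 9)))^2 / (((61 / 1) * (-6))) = -102531200 / 52887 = -1938.68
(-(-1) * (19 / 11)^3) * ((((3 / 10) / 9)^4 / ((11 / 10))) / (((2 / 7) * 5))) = 48013 / 11859210000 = 0.00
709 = 709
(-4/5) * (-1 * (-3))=-12/5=-2.40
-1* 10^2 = -100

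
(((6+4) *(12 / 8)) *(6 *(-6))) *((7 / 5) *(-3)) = 2268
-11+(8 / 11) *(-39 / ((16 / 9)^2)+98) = 18057 / 352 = 51.30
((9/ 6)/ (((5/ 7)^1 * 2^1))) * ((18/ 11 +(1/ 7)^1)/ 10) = 411/ 2200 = 0.19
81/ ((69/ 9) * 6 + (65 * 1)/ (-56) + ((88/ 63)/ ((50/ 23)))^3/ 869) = 200006344125000/ 110718551410609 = 1.81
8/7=1.14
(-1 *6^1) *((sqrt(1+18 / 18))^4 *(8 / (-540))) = 16 / 45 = 0.36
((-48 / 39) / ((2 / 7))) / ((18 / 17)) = -476 / 117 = -4.07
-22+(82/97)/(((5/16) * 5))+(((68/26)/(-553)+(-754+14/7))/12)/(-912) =-680175565493/31798384800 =-21.39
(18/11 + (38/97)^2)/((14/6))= 555738/724493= 0.77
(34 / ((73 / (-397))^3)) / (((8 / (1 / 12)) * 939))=-1063703141 / 17533774224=-0.06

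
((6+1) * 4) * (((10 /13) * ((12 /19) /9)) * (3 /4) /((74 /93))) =13020 /9139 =1.42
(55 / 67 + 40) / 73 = 2735 / 4891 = 0.56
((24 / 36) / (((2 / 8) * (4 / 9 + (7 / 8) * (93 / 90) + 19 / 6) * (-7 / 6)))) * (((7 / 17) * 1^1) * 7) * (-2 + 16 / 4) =-161280 / 55267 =-2.92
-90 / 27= -10 / 3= -3.33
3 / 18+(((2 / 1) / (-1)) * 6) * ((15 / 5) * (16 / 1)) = -3455 / 6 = -575.83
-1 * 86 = -86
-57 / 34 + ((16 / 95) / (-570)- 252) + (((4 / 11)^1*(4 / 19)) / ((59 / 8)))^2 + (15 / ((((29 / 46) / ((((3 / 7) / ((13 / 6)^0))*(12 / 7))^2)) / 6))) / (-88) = -6872329599816206263 / 26997710367115950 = -254.55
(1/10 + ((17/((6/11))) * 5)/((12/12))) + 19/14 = 33031/210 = 157.29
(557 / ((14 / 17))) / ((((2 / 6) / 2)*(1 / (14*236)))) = 13408104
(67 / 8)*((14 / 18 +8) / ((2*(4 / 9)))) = 5293 / 64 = 82.70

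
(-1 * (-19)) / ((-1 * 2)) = -19 / 2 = -9.50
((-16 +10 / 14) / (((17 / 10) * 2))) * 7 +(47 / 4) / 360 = -769601 / 24480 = -31.44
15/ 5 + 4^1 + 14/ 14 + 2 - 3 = 7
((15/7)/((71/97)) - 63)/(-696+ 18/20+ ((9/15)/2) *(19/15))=93300/1078987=0.09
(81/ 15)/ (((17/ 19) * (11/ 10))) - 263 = -48155/ 187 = -257.51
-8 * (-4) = 32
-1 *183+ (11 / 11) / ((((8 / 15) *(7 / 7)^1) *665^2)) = -129483477 / 707560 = -183.00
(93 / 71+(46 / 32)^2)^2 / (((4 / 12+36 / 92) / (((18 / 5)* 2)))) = 2338629295869 / 20647936000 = 113.26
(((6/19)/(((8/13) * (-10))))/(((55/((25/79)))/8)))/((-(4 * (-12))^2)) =13/12680448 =0.00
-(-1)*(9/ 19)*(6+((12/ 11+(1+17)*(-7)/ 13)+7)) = 5661/ 2717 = 2.08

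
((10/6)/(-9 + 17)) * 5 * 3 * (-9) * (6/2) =-84.38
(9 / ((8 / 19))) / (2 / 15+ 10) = 135 / 64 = 2.11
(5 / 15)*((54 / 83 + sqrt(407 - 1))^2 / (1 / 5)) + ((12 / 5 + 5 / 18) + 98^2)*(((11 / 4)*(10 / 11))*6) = 180*sqrt(406) / 83 + 5984234789 / 41334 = 144821.24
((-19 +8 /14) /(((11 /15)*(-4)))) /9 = 215 /308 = 0.70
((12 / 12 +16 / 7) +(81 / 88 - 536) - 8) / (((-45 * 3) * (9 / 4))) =332513 / 187110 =1.78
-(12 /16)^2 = -9 /16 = -0.56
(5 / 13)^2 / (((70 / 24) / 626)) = 37560 / 1183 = 31.75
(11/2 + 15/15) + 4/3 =47/6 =7.83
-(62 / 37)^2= -3844 / 1369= -2.81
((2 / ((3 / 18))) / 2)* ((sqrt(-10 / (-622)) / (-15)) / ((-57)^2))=-2* sqrt(1555) / 5052195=-0.00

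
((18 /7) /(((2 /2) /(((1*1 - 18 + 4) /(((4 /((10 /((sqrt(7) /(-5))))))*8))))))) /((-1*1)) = -2925*sqrt(7) /392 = -19.74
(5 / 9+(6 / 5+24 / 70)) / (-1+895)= 661 / 281610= 0.00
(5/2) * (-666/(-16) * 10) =8325/8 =1040.62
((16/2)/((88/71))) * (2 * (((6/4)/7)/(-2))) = -213/154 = -1.38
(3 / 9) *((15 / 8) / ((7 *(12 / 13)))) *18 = 195 / 112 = 1.74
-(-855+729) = 126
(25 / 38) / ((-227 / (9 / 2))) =-225 / 17252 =-0.01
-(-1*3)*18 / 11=54 / 11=4.91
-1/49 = -0.02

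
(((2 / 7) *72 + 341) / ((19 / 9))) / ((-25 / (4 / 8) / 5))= -22779 / 1330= -17.13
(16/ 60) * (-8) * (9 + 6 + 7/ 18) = -4432/ 135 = -32.83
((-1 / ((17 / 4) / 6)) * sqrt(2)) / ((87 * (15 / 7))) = -56 * sqrt(2) / 7395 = -0.01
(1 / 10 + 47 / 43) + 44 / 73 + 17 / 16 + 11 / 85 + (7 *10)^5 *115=825122185732754503 / 4269040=193280500002.99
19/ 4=4.75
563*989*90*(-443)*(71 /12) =-262698758565 /2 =-131349379282.50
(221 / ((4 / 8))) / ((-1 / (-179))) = 79118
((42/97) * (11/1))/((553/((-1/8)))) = -33/30652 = -0.00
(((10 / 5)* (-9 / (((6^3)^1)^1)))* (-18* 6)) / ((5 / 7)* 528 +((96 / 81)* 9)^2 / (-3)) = 1701 / 64112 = 0.03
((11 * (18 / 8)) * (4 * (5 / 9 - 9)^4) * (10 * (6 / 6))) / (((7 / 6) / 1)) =7339678720 / 1701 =4314919.88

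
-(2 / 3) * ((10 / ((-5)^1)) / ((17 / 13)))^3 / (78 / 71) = 95992 / 44217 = 2.17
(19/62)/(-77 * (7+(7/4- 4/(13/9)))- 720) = -494/1902997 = -0.00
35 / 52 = 0.67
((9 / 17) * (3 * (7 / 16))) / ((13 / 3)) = 0.16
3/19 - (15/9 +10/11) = -1516/627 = -2.42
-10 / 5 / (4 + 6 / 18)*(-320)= 1920 / 13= 147.69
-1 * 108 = -108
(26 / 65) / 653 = 2 / 3265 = 0.00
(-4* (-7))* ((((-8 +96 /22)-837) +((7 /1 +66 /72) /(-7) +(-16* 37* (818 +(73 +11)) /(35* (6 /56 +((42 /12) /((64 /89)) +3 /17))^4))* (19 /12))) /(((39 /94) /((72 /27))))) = -38442551508069803780599282064 /243823377167625603354435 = -157665.57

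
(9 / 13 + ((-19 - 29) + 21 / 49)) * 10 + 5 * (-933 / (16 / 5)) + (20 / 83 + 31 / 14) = -33218499 / 17264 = -1924.15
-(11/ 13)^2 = -121/ 169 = -0.72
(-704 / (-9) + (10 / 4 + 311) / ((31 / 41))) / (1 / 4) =550022 / 279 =1971.41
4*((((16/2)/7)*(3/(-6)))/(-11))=16/77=0.21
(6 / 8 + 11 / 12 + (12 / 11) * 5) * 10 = 2350 / 33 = 71.21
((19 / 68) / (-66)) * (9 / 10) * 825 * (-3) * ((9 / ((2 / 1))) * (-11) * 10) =-1269675 / 272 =-4667.92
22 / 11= 2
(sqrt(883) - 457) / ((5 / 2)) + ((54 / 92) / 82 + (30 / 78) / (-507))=-22722388843 / 124306260 + 2*sqrt(883) / 5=-170.91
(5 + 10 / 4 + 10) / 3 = 35 / 6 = 5.83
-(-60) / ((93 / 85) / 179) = 304300 / 31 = 9816.13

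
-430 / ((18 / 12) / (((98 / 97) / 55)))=-16856 / 3201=-5.27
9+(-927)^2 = 859338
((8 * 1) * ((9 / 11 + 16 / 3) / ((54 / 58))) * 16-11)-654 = 161021 / 891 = 180.72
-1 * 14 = -14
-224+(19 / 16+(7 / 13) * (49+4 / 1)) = -40409 / 208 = -194.27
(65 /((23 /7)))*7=3185 /23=138.48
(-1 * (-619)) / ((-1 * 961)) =-619 / 961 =-0.64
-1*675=-675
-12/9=-4/3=-1.33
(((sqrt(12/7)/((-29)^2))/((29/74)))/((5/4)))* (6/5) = 0.00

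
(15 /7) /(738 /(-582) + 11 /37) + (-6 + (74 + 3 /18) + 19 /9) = 14940895 /219492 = 68.07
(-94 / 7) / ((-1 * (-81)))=-94 / 567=-0.17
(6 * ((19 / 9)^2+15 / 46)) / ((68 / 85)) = 89105 / 2484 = 35.87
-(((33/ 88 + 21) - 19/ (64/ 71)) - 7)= 429/ 64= 6.70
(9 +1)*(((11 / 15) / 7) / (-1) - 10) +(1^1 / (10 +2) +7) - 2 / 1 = -2687 / 28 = -95.96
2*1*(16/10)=16/5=3.20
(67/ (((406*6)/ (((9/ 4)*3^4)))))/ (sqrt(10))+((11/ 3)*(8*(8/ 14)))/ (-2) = -176/ 21+16281*sqrt(10)/ 32480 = -6.80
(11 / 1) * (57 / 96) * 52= 2717 / 8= 339.62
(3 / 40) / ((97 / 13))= 39 / 3880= 0.01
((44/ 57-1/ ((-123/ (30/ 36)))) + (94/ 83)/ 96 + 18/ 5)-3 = 64732099/ 46553040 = 1.39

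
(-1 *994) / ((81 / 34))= -33796 / 81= -417.23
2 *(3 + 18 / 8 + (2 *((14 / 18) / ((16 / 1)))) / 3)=1141 / 108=10.56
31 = 31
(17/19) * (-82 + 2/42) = -29257/399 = -73.33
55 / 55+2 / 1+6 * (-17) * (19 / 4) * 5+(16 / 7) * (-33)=-2494.93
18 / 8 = 9 / 4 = 2.25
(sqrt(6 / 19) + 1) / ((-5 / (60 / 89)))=-12 / 89 -12* sqrt(114) / 1691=-0.21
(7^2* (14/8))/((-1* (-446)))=343/1784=0.19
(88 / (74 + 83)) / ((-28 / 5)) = -110 / 1099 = -0.10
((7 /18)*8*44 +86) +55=2501 /9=277.89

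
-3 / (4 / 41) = -123 / 4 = -30.75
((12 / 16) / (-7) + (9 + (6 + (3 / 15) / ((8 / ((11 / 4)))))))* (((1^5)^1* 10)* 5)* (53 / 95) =888121 / 2128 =417.35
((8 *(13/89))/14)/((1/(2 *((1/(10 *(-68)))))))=-13/52955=-0.00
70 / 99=0.71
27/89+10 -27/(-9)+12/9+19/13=55877/3471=16.10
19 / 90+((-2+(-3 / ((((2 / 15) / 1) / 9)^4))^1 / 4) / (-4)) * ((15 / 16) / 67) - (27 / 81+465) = 666861103049 / 12349440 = 53999.30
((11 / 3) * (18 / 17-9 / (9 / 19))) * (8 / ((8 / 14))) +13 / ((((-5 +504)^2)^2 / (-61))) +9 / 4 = -11620382757007193 / 12648305592204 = -918.73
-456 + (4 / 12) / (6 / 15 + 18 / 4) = -67022 / 147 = -455.93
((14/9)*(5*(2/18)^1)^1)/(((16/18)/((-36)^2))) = 1260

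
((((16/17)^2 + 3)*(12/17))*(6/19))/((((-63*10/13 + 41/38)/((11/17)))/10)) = -231248160/1954976047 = -0.12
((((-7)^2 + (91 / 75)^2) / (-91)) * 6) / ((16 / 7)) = -141953 / 97500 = -1.46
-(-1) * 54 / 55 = 54 / 55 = 0.98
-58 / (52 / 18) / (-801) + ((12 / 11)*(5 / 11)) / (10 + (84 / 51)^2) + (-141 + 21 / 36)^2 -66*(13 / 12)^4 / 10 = 175162069933889261 / 8887950339840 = 19707.81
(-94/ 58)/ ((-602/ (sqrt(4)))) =0.01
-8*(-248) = 1984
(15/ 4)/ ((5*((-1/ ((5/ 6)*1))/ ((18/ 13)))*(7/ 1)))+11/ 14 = 241/ 364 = 0.66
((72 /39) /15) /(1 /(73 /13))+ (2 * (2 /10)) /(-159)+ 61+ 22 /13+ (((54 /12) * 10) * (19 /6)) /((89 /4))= 834465677 /11957595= 69.79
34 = 34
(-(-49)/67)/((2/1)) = 49/134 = 0.37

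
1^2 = 1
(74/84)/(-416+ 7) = -37/17178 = -0.00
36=36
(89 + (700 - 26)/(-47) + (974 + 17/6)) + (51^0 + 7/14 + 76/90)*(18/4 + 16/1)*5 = 2185723/1692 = 1291.80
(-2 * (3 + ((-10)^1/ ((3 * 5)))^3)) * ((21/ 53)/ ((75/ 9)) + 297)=-1606.26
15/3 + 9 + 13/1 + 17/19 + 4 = 606/19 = 31.89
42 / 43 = 0.98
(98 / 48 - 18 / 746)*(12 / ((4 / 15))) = 270915 / 2984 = 90.79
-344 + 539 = 195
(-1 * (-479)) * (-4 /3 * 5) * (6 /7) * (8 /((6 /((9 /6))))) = -38320 /7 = -5474.29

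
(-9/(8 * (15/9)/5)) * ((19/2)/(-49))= 513/784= 0.65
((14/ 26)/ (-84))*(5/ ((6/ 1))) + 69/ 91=0.75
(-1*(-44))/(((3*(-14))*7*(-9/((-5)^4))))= 13750/1323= 10.39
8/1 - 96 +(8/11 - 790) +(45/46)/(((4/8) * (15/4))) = -221818/253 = -876.75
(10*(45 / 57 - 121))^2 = 521665600 / 361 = 1445057.06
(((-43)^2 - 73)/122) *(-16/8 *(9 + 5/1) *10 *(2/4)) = -124320/61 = -2038.03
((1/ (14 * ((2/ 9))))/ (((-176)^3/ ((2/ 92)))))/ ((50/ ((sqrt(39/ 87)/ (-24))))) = 3 * sqrt(377)/ 81453894860800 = 0.00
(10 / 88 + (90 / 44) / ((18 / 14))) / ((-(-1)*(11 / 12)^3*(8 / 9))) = 36450 / 14641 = 2.49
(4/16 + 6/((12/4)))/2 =9/8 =1.12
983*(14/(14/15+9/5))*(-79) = -397755.37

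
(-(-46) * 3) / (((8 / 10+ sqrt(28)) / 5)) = 113.27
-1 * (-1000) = 1000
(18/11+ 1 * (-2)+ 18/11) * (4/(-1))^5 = -14336/11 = -1303.27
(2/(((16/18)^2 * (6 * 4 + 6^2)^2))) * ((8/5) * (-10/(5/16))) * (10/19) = -9/475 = -0.02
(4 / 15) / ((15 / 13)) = 52 / 225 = 0.23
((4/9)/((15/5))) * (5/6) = 10/81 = 0.12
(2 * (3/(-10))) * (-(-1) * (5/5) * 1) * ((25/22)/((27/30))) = -25/33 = -0.76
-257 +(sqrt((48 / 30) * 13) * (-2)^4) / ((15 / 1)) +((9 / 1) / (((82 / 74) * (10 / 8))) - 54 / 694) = -17825026 / 71135 +32 * sqrt(130) / 75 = -245.72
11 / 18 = 0.61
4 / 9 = 0.44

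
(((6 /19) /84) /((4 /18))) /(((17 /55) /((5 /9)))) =275 /9044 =0.03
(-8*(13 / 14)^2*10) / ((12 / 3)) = -845 / 49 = -17.24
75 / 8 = 9.38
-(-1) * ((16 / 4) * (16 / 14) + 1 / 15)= 487 / 105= 4.64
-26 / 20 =-13 / 10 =-1.30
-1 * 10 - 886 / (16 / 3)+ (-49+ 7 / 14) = -1797 / 8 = -224.62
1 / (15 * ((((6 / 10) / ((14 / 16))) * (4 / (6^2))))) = 7 / 8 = 0.88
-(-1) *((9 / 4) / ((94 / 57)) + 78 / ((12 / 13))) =32285 / 376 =85.86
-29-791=-820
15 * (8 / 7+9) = 1065 / 7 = 152.14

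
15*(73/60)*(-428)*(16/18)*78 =-1624688/3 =-541562.67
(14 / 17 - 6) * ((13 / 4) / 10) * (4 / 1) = -6.73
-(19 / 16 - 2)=13 / 16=0.81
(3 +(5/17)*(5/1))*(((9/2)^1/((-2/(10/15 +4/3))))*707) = -241794/17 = -14223.18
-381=-381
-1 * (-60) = 60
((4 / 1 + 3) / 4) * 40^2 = 2800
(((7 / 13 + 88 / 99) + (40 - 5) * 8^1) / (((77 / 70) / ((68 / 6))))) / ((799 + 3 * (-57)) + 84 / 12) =2239036 / 490347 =4.57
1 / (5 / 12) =12 / 5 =2.40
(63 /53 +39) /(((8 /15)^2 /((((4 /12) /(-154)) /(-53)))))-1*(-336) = 4651244547 /13842752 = 336.01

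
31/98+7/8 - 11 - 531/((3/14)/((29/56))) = -506879/392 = -1293.06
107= 107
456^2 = 207936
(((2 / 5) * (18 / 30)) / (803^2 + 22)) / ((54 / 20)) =4 / 29017395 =0.00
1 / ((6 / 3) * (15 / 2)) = 1 / 15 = 0.07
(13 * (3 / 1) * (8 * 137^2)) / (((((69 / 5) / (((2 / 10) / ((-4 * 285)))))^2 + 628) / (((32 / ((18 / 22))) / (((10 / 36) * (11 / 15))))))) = 21621888 / 118988389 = 0.18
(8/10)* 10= 8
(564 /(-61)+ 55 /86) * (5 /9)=-225745 /47214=-4.78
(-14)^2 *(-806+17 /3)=-470596 /3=-156865.33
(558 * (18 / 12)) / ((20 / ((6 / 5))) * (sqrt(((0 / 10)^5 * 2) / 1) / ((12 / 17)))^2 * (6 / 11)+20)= 837 / 20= 41.85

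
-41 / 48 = -0.85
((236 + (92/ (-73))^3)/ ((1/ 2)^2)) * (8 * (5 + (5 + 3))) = 37868198784/ 389017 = 97343.30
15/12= 1.25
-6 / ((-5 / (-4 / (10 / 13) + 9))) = 114 / 25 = 4.56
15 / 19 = 0.79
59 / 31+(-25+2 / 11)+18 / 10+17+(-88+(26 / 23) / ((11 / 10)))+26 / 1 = -2552398 / 39215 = -65.09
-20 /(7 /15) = -42.86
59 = 59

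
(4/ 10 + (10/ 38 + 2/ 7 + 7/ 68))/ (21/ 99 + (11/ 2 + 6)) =0.09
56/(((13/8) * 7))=64/13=4.92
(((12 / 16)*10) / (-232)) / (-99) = 5 / 15312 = 0.00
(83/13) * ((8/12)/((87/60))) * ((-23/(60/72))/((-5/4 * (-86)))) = -61088/81055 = -0.75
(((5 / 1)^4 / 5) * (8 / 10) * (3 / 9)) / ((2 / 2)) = 100 / 3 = 33.33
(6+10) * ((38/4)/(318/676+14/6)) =154128/2843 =54.21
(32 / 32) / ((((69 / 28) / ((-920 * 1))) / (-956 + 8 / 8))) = 1069600 / 3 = 356533.33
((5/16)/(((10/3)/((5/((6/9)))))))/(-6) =-15/128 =-0.12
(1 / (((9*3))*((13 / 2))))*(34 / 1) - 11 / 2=-3725 / 702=-5.31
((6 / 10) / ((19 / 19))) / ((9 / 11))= 11 / 15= 0.73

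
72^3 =373248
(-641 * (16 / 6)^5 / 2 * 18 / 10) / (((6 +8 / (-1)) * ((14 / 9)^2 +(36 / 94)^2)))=4349856768 / 287005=15156.03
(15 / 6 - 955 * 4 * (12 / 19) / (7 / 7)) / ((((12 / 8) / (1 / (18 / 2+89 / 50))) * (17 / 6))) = -9158500 / 174097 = -52.61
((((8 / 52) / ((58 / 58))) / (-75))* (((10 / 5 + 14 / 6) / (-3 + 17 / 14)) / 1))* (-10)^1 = -56 / 1125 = -0.05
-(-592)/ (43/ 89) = 52688/ 43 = 1225.30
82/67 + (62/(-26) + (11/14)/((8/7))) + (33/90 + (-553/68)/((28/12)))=-12764329/3553680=-3.59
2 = 2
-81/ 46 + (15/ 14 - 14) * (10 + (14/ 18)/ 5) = -964003/ 7245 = -133.06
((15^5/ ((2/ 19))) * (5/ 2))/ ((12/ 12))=18035156.25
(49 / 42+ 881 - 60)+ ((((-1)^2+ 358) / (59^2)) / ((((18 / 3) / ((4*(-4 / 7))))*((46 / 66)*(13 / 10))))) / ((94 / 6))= 1689198795223 / 2054576706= 822.16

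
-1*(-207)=207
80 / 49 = 1.63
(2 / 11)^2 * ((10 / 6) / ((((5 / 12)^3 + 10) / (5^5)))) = 7200000 / 421201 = 17.09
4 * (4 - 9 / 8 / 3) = 14.50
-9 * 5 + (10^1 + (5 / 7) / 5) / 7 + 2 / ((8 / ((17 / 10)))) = -84527 / 1960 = -43.13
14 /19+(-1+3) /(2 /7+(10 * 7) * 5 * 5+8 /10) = 429681 /582236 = 0.74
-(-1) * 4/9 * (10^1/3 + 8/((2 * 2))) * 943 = 60352/27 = 2235.26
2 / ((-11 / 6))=-12 / 11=-1.09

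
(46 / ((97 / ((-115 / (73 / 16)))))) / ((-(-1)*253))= -3680 / 77891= -0.05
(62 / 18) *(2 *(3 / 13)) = 62 / 39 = 1.59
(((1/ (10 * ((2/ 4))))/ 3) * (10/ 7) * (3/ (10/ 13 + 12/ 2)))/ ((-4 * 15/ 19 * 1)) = -247/ 18480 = -0.01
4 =4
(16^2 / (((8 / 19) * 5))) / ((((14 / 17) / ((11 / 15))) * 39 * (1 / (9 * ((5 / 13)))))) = 56848 / 5915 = 9.61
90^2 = 8100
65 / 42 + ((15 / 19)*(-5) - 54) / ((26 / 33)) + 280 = 1078891 / 5187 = 208.00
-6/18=-0.33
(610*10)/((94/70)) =213500/47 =4542.55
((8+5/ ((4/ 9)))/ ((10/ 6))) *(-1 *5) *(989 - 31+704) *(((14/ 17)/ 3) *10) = -4479090/ 17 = -263475.88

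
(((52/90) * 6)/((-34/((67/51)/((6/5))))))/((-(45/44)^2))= 1686256/15801075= 0.11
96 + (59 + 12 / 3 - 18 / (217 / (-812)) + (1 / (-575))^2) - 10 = 2217501906 / 10249375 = 216.35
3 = 3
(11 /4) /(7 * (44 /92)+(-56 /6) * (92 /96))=-2277 /4634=-0.49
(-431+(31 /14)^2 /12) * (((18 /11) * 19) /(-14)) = 57726807 /60368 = 956.25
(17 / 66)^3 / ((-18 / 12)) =-0.01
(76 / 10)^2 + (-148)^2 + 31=549819 / 25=21992.76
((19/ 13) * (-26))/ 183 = -0.21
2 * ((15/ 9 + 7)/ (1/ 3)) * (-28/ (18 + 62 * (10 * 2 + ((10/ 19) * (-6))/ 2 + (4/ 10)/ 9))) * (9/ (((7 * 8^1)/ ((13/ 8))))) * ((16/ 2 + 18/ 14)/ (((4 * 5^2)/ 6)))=-10143549/ 55677776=-0.18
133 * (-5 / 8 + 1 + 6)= 6783 / 8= 847.88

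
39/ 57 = 13/ 19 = 0.68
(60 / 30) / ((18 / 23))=23 / 9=2.56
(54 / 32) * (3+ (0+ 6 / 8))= 405 / 64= 6.33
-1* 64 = -64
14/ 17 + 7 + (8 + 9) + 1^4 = 439/ 17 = 25.82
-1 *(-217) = 217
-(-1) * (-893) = -893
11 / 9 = 1.22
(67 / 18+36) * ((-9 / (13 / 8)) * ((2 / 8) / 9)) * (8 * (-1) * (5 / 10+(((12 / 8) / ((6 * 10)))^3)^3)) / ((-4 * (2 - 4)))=480597333333337 / 157286400000000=3.06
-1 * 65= -65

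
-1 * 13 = -13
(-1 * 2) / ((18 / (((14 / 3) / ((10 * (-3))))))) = 7 / 405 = 0.02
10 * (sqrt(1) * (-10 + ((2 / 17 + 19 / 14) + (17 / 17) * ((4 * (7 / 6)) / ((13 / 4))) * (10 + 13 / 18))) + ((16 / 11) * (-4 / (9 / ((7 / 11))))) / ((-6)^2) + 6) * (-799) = -91638587225 / 891891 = -102746.40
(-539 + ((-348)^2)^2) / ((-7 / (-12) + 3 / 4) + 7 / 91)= 10399653687.33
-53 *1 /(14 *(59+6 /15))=-0.06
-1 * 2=-2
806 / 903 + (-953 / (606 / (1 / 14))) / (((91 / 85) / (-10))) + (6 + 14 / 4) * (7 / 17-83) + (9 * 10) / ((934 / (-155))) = -35034869610751 / 43926344098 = -797.58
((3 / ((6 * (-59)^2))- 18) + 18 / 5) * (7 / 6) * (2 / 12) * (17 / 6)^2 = -1014046957 / 45113760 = -22.48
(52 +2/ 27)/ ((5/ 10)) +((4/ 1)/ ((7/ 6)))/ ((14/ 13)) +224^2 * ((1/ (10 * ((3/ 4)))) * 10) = 88652464/ 1323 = 67008.67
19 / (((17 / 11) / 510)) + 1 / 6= 37621 / 6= 6270.17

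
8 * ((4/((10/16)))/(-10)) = -128/25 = -5.12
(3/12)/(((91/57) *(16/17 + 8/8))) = 323/4004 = 0.08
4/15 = 0.27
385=385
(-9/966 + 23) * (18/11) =6057/161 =37.62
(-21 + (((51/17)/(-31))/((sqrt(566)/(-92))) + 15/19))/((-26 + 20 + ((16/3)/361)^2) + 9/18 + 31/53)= 2512698624/611048033 - 17157020292 * sqrt(566)/5360724393509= 4.04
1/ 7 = 0.14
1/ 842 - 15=-12629/ 842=-15.00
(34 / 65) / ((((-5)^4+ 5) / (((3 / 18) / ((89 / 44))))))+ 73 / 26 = 30699073 / 10933650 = 2.81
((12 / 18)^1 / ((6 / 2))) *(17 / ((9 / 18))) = 68 / 9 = 7.56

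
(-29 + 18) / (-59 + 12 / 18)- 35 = -6092 / 175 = -34.81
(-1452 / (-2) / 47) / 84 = 121 / 658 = 0.18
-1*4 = -4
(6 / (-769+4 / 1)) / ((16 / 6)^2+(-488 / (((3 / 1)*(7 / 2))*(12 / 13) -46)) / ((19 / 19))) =-354 / 927605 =-0.00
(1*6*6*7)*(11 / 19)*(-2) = -5544 / 19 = -291.79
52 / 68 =13 / 17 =0.76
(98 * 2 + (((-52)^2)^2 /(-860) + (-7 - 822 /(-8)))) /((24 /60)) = -7060711 /344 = -20525.32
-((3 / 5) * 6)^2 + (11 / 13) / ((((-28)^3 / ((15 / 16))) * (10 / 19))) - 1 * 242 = -58207587643 / 228300800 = -254.96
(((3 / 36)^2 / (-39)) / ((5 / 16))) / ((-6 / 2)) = 1 / 5265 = 0.00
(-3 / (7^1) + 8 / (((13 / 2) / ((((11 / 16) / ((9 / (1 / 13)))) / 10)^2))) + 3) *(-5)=-5125162447 / 398623680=-12.86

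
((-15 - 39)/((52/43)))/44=-1161/1144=-1.01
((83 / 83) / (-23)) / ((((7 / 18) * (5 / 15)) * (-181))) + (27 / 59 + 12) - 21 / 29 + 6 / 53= 31310898336 / 2642593303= 11.85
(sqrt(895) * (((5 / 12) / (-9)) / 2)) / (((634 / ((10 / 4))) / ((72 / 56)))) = -25 * sqrt(895) / 213024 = -0.00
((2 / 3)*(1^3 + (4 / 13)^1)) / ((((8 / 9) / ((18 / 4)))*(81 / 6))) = 17 / 52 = 0.33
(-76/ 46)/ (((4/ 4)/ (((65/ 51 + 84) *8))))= -1322096/ 1173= -1127.11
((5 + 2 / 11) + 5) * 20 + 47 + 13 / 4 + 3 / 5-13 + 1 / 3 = 159601 / 660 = 241.82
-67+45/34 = -2233/34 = -65.68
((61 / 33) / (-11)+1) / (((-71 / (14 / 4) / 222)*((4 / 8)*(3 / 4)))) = -625744 / 25773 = -24.28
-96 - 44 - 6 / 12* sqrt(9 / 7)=-140 - 3* sqrt(7) / 14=-140.57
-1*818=-818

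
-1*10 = -10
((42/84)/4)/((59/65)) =65/472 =0.14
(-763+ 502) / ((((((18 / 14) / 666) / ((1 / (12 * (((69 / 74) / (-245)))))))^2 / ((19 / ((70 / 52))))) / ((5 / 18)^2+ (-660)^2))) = -159219043303392229509625 / 771282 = -206434278646969888.46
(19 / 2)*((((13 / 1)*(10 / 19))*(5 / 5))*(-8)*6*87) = -271440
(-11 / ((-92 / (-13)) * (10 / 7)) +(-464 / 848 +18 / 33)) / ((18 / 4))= -584503 / 2413620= -0.24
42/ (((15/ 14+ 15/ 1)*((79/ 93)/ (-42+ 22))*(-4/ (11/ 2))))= 33418/ 395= 84.60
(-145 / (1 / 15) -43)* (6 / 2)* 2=-13308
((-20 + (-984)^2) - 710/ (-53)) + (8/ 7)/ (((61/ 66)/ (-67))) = 21910577158/ 22631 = 968166.55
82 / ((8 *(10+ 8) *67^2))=41 / 323208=0.00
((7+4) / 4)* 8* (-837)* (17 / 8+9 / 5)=-1445499 / 20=-72274.95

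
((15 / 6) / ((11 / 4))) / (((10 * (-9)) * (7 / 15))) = -5 / 231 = -0.02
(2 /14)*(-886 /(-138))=443 /483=0.92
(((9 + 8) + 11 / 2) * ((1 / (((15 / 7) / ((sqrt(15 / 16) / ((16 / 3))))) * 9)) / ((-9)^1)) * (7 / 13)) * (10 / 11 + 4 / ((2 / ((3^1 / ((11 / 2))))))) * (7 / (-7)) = 49 * sqrt(15) / 7488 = 0.03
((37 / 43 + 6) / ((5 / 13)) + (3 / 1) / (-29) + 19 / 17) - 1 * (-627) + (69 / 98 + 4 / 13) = 17470174207 / 27007526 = 646.86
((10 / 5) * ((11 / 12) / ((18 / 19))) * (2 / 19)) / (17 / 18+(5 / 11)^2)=1331 / 7521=0.18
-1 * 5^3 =-125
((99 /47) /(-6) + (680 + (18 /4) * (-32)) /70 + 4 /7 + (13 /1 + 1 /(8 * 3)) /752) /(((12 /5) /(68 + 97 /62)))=228.83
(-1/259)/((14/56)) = -4/259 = -0.02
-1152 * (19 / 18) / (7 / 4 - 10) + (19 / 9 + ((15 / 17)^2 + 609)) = 21723863 / 28611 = 759.28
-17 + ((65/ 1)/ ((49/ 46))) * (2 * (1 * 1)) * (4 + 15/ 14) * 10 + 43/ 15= 31770784/ 5145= 6175.08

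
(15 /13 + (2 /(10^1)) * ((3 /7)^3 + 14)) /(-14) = -44251 /156065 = -0.28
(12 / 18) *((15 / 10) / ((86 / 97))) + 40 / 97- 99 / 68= 23937 / 283628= 0.08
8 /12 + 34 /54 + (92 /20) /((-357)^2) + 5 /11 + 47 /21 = 83884454 /21029085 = 3.99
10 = 10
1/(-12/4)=-0.33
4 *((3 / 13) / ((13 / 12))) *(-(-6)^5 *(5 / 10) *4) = 2239488 / 169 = 13251.41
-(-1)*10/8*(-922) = -2305/2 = -1152.50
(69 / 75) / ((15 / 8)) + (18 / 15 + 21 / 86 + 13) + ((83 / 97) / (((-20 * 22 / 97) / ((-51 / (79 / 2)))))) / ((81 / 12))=1258692593 / 84075750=14.97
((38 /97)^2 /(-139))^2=2085136 /1710474238201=0.00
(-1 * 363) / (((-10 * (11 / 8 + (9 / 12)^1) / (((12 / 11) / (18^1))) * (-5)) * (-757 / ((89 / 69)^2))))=697048 / 1531732725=0.00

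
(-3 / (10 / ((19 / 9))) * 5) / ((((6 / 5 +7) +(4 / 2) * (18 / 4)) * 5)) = -19 / 516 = -0.04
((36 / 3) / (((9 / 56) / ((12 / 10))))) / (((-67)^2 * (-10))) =-224 / 112225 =-0.00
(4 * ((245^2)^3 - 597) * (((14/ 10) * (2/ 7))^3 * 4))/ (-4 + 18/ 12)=-55365148803847168/ 625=-88584238086155.47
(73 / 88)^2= 5329 / 7744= 0.69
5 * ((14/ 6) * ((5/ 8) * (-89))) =-15575/ 24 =-648.96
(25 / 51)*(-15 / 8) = -125 / 136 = -0.92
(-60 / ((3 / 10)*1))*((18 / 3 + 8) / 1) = -2800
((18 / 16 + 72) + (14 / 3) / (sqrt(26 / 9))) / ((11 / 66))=42* sqrt(26) / 13 + 1755 / 4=455.22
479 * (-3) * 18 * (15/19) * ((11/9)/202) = -123.56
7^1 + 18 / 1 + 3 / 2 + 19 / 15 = 833 / 30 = 27.77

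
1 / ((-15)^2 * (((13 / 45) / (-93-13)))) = -106 / 65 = -1.63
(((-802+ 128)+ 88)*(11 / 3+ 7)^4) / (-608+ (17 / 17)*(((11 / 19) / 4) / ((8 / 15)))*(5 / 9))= 373595045888 / 29935359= 12480.06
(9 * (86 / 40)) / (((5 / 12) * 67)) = 0.69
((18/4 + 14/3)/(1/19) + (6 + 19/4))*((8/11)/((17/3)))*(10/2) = 22190/187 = 118.66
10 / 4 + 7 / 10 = 3.20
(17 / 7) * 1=17 / 7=2.43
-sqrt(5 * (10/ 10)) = -sqrt(5) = -2.24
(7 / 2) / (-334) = -0.01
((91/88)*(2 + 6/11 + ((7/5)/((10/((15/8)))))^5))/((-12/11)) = -8353374585101/3460300800000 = -2.41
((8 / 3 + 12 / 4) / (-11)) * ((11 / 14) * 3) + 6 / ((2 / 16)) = 655 / 14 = 46.79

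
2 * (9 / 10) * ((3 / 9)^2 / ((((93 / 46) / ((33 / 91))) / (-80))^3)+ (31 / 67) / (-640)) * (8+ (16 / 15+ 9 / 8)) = -3478593663900374985437 / 577584174830208000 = -6022.66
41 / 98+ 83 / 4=4149 / 196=21.17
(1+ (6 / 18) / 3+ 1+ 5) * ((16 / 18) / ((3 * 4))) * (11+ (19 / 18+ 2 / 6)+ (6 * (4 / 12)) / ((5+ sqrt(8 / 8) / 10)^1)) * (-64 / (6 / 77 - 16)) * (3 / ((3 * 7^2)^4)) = 0.00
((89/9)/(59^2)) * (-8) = -712/31329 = -0.02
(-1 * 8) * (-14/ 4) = 28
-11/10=-1.10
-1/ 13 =-0.08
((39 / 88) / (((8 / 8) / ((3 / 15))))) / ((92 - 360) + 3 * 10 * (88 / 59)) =-2301 / 5795680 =-0.00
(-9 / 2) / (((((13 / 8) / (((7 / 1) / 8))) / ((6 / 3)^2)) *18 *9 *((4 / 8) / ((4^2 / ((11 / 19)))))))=-4256 / 1287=-3.31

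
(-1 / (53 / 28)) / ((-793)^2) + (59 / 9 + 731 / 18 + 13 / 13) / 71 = 9632068205 / 14198152722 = 0.68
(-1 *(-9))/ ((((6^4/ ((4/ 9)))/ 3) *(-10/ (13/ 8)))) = -13/ 8640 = -0.00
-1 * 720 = -720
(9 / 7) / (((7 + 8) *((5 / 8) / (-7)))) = -0.96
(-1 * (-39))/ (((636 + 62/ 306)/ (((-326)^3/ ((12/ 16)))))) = -275643385056/ 97339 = -2831787.72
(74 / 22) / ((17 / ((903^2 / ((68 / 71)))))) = 2142079443 / 12716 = 168455.45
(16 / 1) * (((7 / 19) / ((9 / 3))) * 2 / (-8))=-28 / 57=-0.49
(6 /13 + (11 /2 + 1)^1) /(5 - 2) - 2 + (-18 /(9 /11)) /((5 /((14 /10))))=-5.84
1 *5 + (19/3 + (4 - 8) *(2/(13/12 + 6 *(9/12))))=1990/201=9.90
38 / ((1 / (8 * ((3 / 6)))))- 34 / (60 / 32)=2008 / 15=133.87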